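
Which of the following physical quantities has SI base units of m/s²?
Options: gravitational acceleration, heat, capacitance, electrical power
Checking the SI base units of each option:
  gravitational acceleration (g = GM/r²): m/s²  ✓ matches
  heat (Q = mcΔT): kg·m²/s²  ✗
  capacitance (C = Q/V): s⁴·A²/(kg·m²)  ✗
  electrical power (P = IV): kg·m²/s³  ✗

Only gravitational acceleration has units m/s².

Answer: gravitational acceleration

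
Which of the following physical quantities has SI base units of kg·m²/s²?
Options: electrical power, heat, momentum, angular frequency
Checking the SI base units of each option:
  electrical power (P = IV): kg·m²/s³  ✗
  heat (Q = mcΔT): kg·m²/s²  ✓ matches
  momentum (p = mv): kg·m/s  ✗
  angular frequency (ω = 2πf): 1/s  ✗

Only heat has units kg·m²/s².

Answer: heat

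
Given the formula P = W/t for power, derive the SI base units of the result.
Units of each symbol in P = W/t:
  W (work): kg·m²/s²
  t (time): s  → in the denominator, contributes 1/s

Multiplying the contributions: [kg·m²/s²] · [1/s]
Adding exponents of each base unit: kg: 1, m: 2, s: -3
SI base units of power: kg·m²/s³

Answer: kg·m²/s³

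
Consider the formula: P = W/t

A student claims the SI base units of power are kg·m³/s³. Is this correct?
Units of each symbol in P = W/t:
  W (work): kg·m²/s²
  t (time): s  → in the denominator, contributes 1/s

Multiplying the contributions: [kg·m²/s²] · [1/s]
Adding exponents of each base unit: kg: 1, m: 2, s: -3
SI base units of power: kg·m²/s³

The claimed units kg·m³/s³ (exponents kg: 1, m: 3, s: -3) do not match the derived units kg·m²/s³ (exponents kg: 1, m: 2, s: -3), so the claim is incorrect.

Answer: No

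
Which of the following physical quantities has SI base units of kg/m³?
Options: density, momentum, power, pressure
Checking the SI base units of each option:
  density (ρ = m/V): kg/m³  ✓ matches
  momentum (p = mv): kg·m/s  ✗
  power (P = W/t): kg·m²/s³  ✗
  pressure (P = F/A): kg/(m·s²)  ✗

Only density has units kg/m³.

Answer: density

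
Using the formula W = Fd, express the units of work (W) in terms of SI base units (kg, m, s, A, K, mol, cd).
Units of each symbol in W = Fd:
  F (force): kg·m/s²
  d (displacement): m

Multiplying the contributions: [kg·m/s²] · [m]
Adding exponents of each base unit: kg: 1, m: 2, s: -2
SI base units of work: kg·m²/s²

Answer: kg·m²/s²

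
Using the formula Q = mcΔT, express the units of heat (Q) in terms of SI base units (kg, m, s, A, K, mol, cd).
Units of each symbol in Q = mcΔT:
  m (mass): kg
  c (specific heat capacity, in J/(kg·K)): m²/(s²·K)
  ΔT (temperature change): K

Multiplying the contributions: [kg] · [m²/(s²·K)] · [K]
Adding exponents of each base unit: kg: 1, m: 2, s: -2
SI base units of heat: kg·m²/s²

Answer: kg·m²/s²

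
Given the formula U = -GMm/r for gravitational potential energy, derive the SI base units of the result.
Units of each symbol in U = -GMm/r:
  G (gravitational constant): m³/(kg·s²)
  M (mass): kg
  m (mass): kg
  r (distance): m  → in the denominator, contributes 1/m
  The minus sign does not affect the units.

Multiplying the contributions: [m³/(kg·s²)] · [kg] · [kg] · [1/m]
Adding exponents of each base unit: kg: 1, m: 2, s: -2
SI base units of gravitational potential energy: kg·m²/s²

Answer: kg·m²/s²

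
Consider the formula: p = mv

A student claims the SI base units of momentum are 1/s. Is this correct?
Units of each symbol in p = mv:
  m (mass): kg
  v (velocity): m/s

Multiplying the contributions: [kg] · [m/s]
Adding exponents of each base unit: kg: 1, m: 1, s: -1
SI base units of momentum: kg·m/s

The claimed units 1/s (exponents s: -1) do not match the derived units kg·m/s (exponents kg: 1, m: 1, s: -1), so the claim is incorrect.

Answer: No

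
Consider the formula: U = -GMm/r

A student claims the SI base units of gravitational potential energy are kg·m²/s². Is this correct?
Units of each symbol in U = -GMm/r:
  G (gravitational constant): m³/(kg·s²)
  M (mass): kg
  m (mass): kg
  r (distance): m  → in the denominator, contributes 1/m
  The minus sign does not affect the units.

Multiplying the contributions: [m³/(kg·s²)] · [kg] · [kg] · [1/m]
Adding exponents of each base unit: kg: 1, m: 2, s: -2
SI base units of gravitational potential energy: kg·m²/s²

The claimed units kg·m²/s² match the derived units, so the claim is correct.

Answer: Yes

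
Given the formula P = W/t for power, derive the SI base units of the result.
Units of each symbol in P = W/t:
  W (work): kg·m²/s²
  t (time): s  → in the denominator, contributes 1/s

Multiplying the contributions: [kg·m²/s²] · [1/s]
Adding exponents of each base unit: kg: 1, m: 2, s: -3
SI base units of power: kg·m²/s³

Answer: kg·m²/s³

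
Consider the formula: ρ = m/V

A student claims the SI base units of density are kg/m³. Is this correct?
Units of each symbol in ρ = m/V:
  m (mass): kg
  V (volume): m³  → in the denominator, contributes 1/m³

Multiplying the contributions: [kg] · [1/m³]
Adding exponents of each base unit: kg: 1, m: -3
SI base units of density: kg/m³

The claimed units kg/m³ match the derived units, so the claim is correct.

Answer: Yes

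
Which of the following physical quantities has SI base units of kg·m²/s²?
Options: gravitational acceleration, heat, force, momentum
Checking the SI base units of each option:
  gravitational acceleration (g = GM/r²): m/s²  ✗
  heat (Q = mcΔT): kg·m²/s²  ✓ matches
  force (F = ma): kg·m/s²  ✗
  momentum (p = mv): kg·m/s  ✗

Only heat has units kg·m²/s².

Answer: heat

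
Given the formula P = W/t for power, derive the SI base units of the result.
Units of each symbol in P = W/t:
  W (work): kg·m²/s²
  t (time): s  → in the denominator, contributes 1/s

Multiplying the contributions: [kg·m²/s²] · [1/s]
Adding exponents of each base unit: kg: 1, m: 2, s: -3
SI base units of power: kg·m²/s³

Answer: kg·m²/s³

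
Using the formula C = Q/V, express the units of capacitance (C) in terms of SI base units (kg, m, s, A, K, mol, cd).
Units of each symbol in C = Q/V:
  Q (charge, in coulombs): s·A
  V (voltage, in volts): kg·m²/(s³·A)  → in the denominator, contributes s³·A/(kg·m²)

Multiplying the contributions: [s·A] · [s³·A/(kg·m²)]
Adding exponents of each base unit: kg: -1, m: -2, s: 4, A: 2
SI base units of capacitance: s⁴·A²/(kg·m²)

Answer: s⁴·A²/(kg·m²)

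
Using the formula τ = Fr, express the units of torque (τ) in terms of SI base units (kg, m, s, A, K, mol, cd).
Units of each symbol in τ = Fr:
  F (force): kg·m/s²
  r (lever arm): m

Multiplying the contributions: [kg·m/s²] · [m]
Adding exponents of each base unit: kg: 1, m: 2, s: -2
SI base units of torque: kg·m²/s²

Answer: kg·m²/s²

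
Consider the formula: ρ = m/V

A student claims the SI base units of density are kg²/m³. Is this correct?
Units of each symbol in ρ = m/V:
  m (mass): kg
  V (volume): m³  → in the denominator, contributes 1/m³

Multiplying the contributions: [kg] · [1/m³]
Adding exponents of each base unit: kg: 1, m: -3
SI base units of density: kg/m³

The claimed units kg²/m³ (exponents kg: 2, m: -3) do not match the derived units kg/m³ (exponents kg: 1, m: -3), so the claim is incorrect.

Answer: No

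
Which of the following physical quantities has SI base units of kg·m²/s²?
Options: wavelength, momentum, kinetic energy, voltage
Checking the SI base units of each option:
  wavelength (λ = v/f): m  ✗
  momentum (p = mv): kg·m/s  ✗
  kinetic energy (E = ½mv²): kg·m²/s²  ✓ matches
  voltage (V = IR): kg·m²/(s³·A)  ✗

Only kinetic energy has units kg·m²/s².

Answer: kinetic energy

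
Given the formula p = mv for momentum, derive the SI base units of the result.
Units of each symbol in p = mv:
  m (mass): kg
  v (velocity): m/s

Multiplying the contributions: [kg] · [m/s]
Adding exponents of each base unit: kg: 1, m: 1, s: -1
SI base units of momentum: kg·m/s

Answer: kg·m/s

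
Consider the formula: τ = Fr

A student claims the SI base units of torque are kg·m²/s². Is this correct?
Units of each symbol in τ = Fr:
  F (force): kg·m/s²
  r (lever arm): m

Multiplying the contributions: [kg·m/s²] · [m]
Adding exponents of each base unit: kg: 1, m: 2, s: -2
SI base units of torque: kg·m²/s²

The claimed units kg·m²/s² match the derived units, so the claim is correct.

Answer: Yes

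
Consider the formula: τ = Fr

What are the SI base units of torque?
Units of each symbol in τ = Fr:
  F (force): kg·m/s²
  r (lever arm): m

Multiplying the contributions: [kg·m/s²] · [m]
Adding exponents of each base unit: kg: 1, m: 2, s: -2
SI base units of torque: kg·m²/s²

Answer: kg·m²/s²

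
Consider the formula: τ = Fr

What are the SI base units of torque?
Units of each symbol in τ = Fr:
  F (force): kg·m/s²
  r (lever arm): m

Multiplying the contributions: [kg·m/s²] · [m]
Adding exponents of each base unit: kg: 1, m: 2, s: -2
SI base units of torque: kg·m²/s²

Answer: kg·m²/s²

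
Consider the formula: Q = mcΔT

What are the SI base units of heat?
Units of each symbol in Q = mcΔT:
  m (mass): kg
  c (specific heat capacity, in J/(kg·K)): m²/(s²·K)
  ΔT (temperature change): K

Multiplying the contributions: [kg] · [m²/(s²·K)] · [K]
Adding exponents of each base unit: kg: 1, m: 2, s: -2
SI base units of heat: kg·m²/s²

Answer: kg·m²/s²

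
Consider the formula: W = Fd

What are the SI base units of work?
Units of each symbol in W = Fd:
  F (force): kg·m/s²
  d (displacement): m

Multiplying the contributions: [kg·m/s²] · [m]
Adding exponents of each base unit: kg: 1, m: 2, s: -2
SI base units of work: kg·m²/s²

Answer: kg·m²/s²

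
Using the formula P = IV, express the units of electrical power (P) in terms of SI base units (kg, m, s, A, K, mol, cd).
Units of each symbol in P = IV:
  I (current): A
  V (voltage, in volts): kg·m²/(s³·A)

Multiplying the contributions: [A] · [kg·m²/(s³·A)]
Adding exponents of each base unit: kg: 1, m: 2, s: -3
SI base units of electrical power: kg·m²/s³

Answer: kg·m²/s³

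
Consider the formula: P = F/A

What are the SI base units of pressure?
Units of each symbol in P = F/A:
  F (force): kg·m/s²
  A (area): m²  → in the denominator, contributes 1/m²

Multiplying the contributions: [kg·m/s²] · [1/m²]
Adding exponents of each base unit: kg: 1, m: -1, s: -2
SI base units of pressure: kg/(m·s²)

Answer: kg/(m·s²)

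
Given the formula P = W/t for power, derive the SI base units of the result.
Units of each symbol in P = W/t:
  W (work): kg·m²/s²
  t (time): s  → in the denominator, contributes 1/s

Multiplying the contributions: [kg·m²/s²] · [1/s]
Adding exponents of each base unit: kg: 1, m: 2, s: -3
SI base units of power: kg·m²/s³

Answer: kg·m²/s³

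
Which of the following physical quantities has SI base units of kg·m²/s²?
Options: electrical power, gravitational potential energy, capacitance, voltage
Checking the SI base units of each option:
  electrical power (P = IV): kg·m²/s³  ✗
  gravitational potential energy (U = -GMm/r): kg·m²/s²  ✓ matches
  capacitance (C = Q/V): s⁴·A²/(kg·m²)  ✗
  voltage (V = IR): kg·m²/(s³·A)  ✗

Only gravitational potential energy has units kg·m²/s².

Answer: gravitational potential energy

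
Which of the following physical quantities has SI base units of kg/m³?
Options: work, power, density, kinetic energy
Checking the SI base units of each option:
  work (W = Fd): kg·m²/s²  ✗
  power (P = W/t): kg·m²/s³  ✗
  density (ρ = m/V): kg/m³  ✓ matches
  kinetic energy (E = ½mv²): kg·m²/s²  ✗

Only density has units kg/m³.

Answer: density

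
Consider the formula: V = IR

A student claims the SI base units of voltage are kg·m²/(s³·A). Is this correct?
Units of each symbol in V = IR:
  I (current): A
  R (resistance, in ohms): kg·m²/(s³·A²)

Multiplying the contributions: [A] · [kg·m²/(s³·A²)]
Adding exponents of each base unit: kg: 1, m: 2, s: -3, A: -1
SI base units of voltage: kg·m²/(s³·A)

The claimed units kg·m²/(s³·A) match the derived units, so the claim is correct.

Answer: Yes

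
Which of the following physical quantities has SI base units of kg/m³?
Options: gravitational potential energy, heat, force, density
Checking the SI base units of each option:
  gravitational potential energy (U = -GMm/r): kg·m²/s²  ✗
  heat (Q = mcΔT): kg·m²/s²  ✗
  force (F = ma): kg·m/s²  ✗
  density (ρ = m/V): kg/m³  ✓ matches

Only density has units kg/m³.

Answer: density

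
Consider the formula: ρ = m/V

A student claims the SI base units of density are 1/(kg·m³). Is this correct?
Units of each symbol in ρ = m/V:
  m (mass): kg
  V (volume): m³  → in the denominator, contributes 1/m³

Multiplying the contributions: [kg] · [1/m³]
Adding exponents of each base unit: kg: 1, m: -3
SI base units of density: kg/m³

The claimed units 1/(kg·m³) (exponents kg: -1, m: -3) do not match the derived units kg/m³ (exponents kg: 1, m: -3), so the claim is incorrect.

Answer: No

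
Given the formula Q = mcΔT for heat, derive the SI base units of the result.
Units of each symbol in Q = mcΔT:
  m (mass): kg
  c (specific heat capacity, in J/(kg·K)): m²/(s²·K)
  ΔT (temperature change): K

Multiplying the contributions: [kg] · [m²/(s²·K)] · [K]
Adding exponents of each base unit: kg: 1, m: 2, s: -2
SI base units of heat: kg·m²/s²

Answer: kg·m²/s²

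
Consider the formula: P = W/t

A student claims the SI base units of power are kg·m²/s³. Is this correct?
Units of each symbol in P = W/t:
  W (work): kg·m²/s²
  t (time): s  → in the denominator, contributes 1/s

Multiplying the contributions: [kg·m²/s²] · [1/s]
Adding exponents of each base unit: kg: 1, m: 2, s: -3
SI base units of power: kg·m²/s³

The claimed units kg·m²/s³ match the derived units, so the claim is correct.

Answer: Yes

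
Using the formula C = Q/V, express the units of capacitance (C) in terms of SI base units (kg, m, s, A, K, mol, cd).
Units of each symbol in C = Q/V:
  Q (charge, in coulombs): s·A
  V (voltage, in volts): kg·m²/(s³·A)  → in the denominator, contributes s³·A/(kg·m²)

Multiplying the contributions: [s·A] · [s³·A/(kg·m²)]
Adding exponents of each base unit: kg: -1, m: -2, s: 4, A: 2
SI base units of capacitance: s⁴·A²/(kg·m²)

Answer: s⁴·A²/(kg·m²)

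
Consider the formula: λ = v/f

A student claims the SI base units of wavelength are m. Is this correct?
Units of each symbol in λ = v/f:
  v (wave speed): m/s
  f (frequency): 1/s  → in the denominator, contributes s

Multiplying the contributions: [m/s] · [s]
Adding exponents of each base unit: m: 1
SI base units of wavelength: m

The claimed units m match the derived units, so the claim is correct.

Answer: Yes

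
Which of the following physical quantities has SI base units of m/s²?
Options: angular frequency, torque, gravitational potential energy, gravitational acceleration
Checking the SI base units of each option:
  angular frequency (ω = 2πf): 1/s  ✗
  torque (τ = Fr): kg·m²/s²  ✗
  gravitational potential energy (U = -GMm/r): kg·m²/s²  ✗
  gravitational acceleration (g = GM/r²): m/s²  ✓ matches

Only gravitational acceleration has units m/s².

Answer: gravitational acceleration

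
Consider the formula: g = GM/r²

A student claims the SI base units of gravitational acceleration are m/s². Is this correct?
Units of each symbol in g = GM/r²:
  G (gravitational constant): m³/(kg·s²)
  M (mass): kg
  r (distance): m  → to the power 2 in the denominator, contributes 1/m²

Multiplying the contributions: [m³/(kg·s²)] · [kg] · [1/m²]
Adding exponents of each base unit: m: 1, s: -2
SI base units of gravitational acceleration: m/s²

The claimed units m/s² match the derived units, so the claim is correct.

Answer: Yes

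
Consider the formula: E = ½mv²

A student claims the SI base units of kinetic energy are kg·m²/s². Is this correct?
Units of each symbol in E = ½mv²:
  m (mass): kg
  v (speed): m/s  → to the power 2, contributes m²/s²
  The factor ½ is dimensionless.

Multiplying the contributions: [kg] · [m²/s²]
Adding exponents of each base unit: kg: 1, m: 2, s: -2
SI base units of kinetic energy: kg·m²/s²

The claimed units kg·m²/s² match the derived units, so the claim is correct.

Answer: Yes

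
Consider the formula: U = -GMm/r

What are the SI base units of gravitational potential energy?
Units of each symbol in U = -GMm/r:
  G (gravitational constant): m³/(kg·s²)
  M (mass): kg
  m (mass): kg
  r (distance): m  → in the denominator, contributes 1/m
  The minus sign does not affect the units.

Multiplying the contributions: [m³/(kg·s²)] · [kg] · [kg] · [1/m]
Adding exponents of each base unit: kg: 1, m: 2, s: -2
SI base units of gravitational potential energy: kg·m²/s²

Answer: kg·m²/s²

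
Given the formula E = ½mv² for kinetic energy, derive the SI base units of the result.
Units of each symbol in E = ½mv²:
  m (mass): kg
  v (speed): m/s  → to the power 2, contributes m²/s²
  The factor ½ is dimensionless.

Multiplying the contributions: [kg] · [m²/s²]
Adding exponents of each base unit: kg: 1, m: 2, s: -2
SI base units of kinetic energy: kg·m²/s²

Answer: kg·m²/s²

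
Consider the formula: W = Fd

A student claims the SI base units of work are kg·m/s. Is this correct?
Units of each symbol in W = Fd:
  F (force): kg·m/s²
  d (displacement): m

Multiplying the contributions: [kg·m/s²] · [m]
Adding exponents of each base unit: kg: 1, m: 2, s: -2
SI base units of work: kg·m²/s²

The claimed units kg·m/s (exponents kg: 1, m: 1, s: -1) do not match the derived units kg·m²/s² (exponents kg: 1, m: 2, s: -2), so the claim is incorrect.

Answer: No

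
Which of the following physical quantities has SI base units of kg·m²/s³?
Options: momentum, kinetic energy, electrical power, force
Checking the SI base units of each option:
  momentum (p = mv): kg·m/s  ✗
  kinetic energy (E = ½mv²): kg·m²/s²  ✗
  electrical power (P = IV): kg·m²/s³  ✓ matches
  force (F = ma): kg·m/s²  ✗

Only electrical power has units kg·m²/s³.

Answer: electrical power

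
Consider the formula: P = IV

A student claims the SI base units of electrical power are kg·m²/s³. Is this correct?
Units of each symbol in P = IV:
  I (current): A
  V (voltage, in volts): kg·m²/(s³·A)

Multiplying the contributions: [A] · [kg·m²/(s³·A)]
Adding exponents of each base unit: kg: 1, m: 2, s: -3
SI base units of electrical power: kg·m²/s³

The claimed units kg·m²/s³ match the derived units, so the claim is correct.

Answer: Yes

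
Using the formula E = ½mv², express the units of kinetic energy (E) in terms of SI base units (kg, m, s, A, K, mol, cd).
Units of each symbol in E = ½mv²:
  m (mass): kg
  v (speed): m/s  → to the power 2, contributes m²/s²
  The factor ½ is dimensionless.

Multiplying the contributions: [kg] · [m²/s²]
Adding exponents of each base unit: kg: 1, m: 2, s: -2
SI base units of kinetic energy: kg·m²/s²

Answer: kg·m²/s²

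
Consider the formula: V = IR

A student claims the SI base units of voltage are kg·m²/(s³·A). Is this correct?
Units of each symbol in V = IR:
  I (current): A
  R (resistance, in ohms): kg·m²/(s³·A²)

Multiplying the contributions: [A] · [kg·m²/(s³·A²)]
Adding exponents of each base unit: kg: 1, m: 2, s: -3, A: -1
SI base units of voltage: kg·m²/(s³·A)

The claimed units kg·m²/(s³·A) match the derived units, so the claim is correct.

Answer: Yes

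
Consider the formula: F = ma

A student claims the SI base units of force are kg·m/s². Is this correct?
Units of each symbol in F = ma:
  m (mass): kg
  a (acceleration): m/s²

Multiplying the contributions: [kg] · [m/s²]
Adding exponents of each base unit: kg: 1, m: 1, s: -2
SI base units of force: kg·m/s²

The claimed units kg·m/s² match the derived units, so the claim is correct.

Answer: Yes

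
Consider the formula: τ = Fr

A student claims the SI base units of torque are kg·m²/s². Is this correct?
Units of each symbol in τ = Fr:
  F (force): kg·m/s²
  r (lever arm): m

Multiplying the contributions: [kg·m/s²] · [m]
Adding exponents of each base unit: kg: 1, m: 2, s: -2
SI base units of torque: kg·m²/s²

The claimed units kg·m²/s² match the derived units, so the claim is correct.

Answer: Yes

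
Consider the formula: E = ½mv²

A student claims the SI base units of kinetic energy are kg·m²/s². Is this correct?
Units of each symbol in E = ½mv²:
  m (mass): kg
  v (speed): m/s  → to the power 2, contributes m²/s²
  The factor ½ is dimensionless.

Multiplying the contributions: [kg] · [m²/s²]
Adding exponents of each base unit: kg: 1, m: 2, s: -2
SI base units of kinetic energy: kg·m²/s²

The claimed units kg·m²/s² match the derived units, so the claim is correct.

Answer: Yes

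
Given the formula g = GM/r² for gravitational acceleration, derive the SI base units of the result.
Units of each symbol in g = GM/r²:
  G (gravitational constant): m³/(kg·s²)
  M (mass): kg
  r (distance): m  → to the power 2 in the denominator, contributes 1/m²

Multiplying the contributions: [m³/(kg·s²)] · [kg] · [1/m²]
Adding exponents of each base unit: m: 1, s: -2
SI base units of gravitational acceleration: m/s²

Answer: m/s²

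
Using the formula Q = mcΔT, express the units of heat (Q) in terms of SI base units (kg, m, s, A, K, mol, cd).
Units of each symbol in Q = mcΔT:
  m (mass): kg
  c (specific heat capacity, in J/(kg·K)): m²/(s²·K)
  ΔT (temperature change): K

Multiplying the contributions: [kg] · [m²/(s²·K)] · [K]
Adding exponents of each base unit: kg: 1, m: 2, s: -2
SI base units of heat: kg·m²/s²

Answer: kg·m²/s²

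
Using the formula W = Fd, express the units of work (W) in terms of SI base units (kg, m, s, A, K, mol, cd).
Units of each symbol in W = Fd:
  F (force): kg·m/s²
  d (displacement): m

Multiplying the contributions: [kg·m/s²] · [m]
Adding exponents of each base unit: kg: 1, m: 2, s: -2
SI base units of work: kg·m²/s²

Answer: kg·m²/s²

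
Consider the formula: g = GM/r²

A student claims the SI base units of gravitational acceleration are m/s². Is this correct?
Units of each symbol in g = GM/r²:
  G (gravitational constant): m³/(kg·s²)
  M (mass): kg
  r (distance): m  → to the power 2 in the denominator, contributes 1/m²

Multiplying the contributions: [m³/(kg·s²)] · [kg] · [1/m²]
Adding exponents of each base unit: m: 1, s: -2
SI base units of gravitational acceleration: m/s²

The claimed units m/s² match the derived units, so the claim is correct.

Answer: Yes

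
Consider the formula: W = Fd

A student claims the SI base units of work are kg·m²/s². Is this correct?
Units of each symbol in W = Fd:
  F (force): kg·m/s²
  d (displacement): m

Multiplying the contributions: [kg·m/s²] · [m]
Adding exponents of each base unit: kg: 1, m: 2, s: -2
SI base units of work: kg·m²/s²

The claimed units kg·m²/s² match the derived units, so the claim is correct.

Answer: Yes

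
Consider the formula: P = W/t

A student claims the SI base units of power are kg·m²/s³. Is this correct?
Units of each symbol in P = W/t:
  W (work): kg·m²/s²
  t (time): s  → in the denominator, contributes 1/s

Multiplying the contributions: [kg·m²/s²] · [1/s]
Adding exponents of each base unit: kg: 1, m: 2, s: -3
SI base units of power: kg·m²/s³

The claimed units kg·m²/s³ match the derived units, so the claim is correct.

Answer: Yes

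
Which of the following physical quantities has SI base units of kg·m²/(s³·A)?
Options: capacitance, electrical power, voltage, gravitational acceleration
Checking the SI base units of each option:
  capacitance (C = Q/V): s⁴·A²/(kg·m²)  ✗
  electrical power (P = IV): kg·m²/s³  ✗
  voltage (V = IR): kg·m²/(s³·A)  ✓ matches
  gravitational acceleration (g = GM/r²): m/s²  ✗

Only voltage has units kg·m²/(s³·A).

Answer: voltage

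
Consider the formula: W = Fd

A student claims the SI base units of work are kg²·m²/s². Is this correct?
Units of each symbol in W = Fd:
  F (force): kg·m/s²
  d (displacement): m

Multiplying the contributions: [kg·m/s²] · [m]
Adding exponents of each base unit: kg: 1, m: 2, s: -2
SI base units of work: kg·m²/s²

The claimed units kg²·m²/s² (exponents kg: 2, m: 2, s: -2) do not match the derived units kg·m²/s² (exponents kg: 1, m: 2, s: -2), so the claim is incorrect.

Answer: No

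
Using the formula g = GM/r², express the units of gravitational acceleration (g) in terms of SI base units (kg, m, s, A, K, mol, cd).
Units of each symbol in g = GM/r²:
  G (gravitational constant): m³/(kg·s²)
  M (mass): kg
  r (distance): m  → to the power 2 in the denominator, contributes 1/m²

Multiplying the contributions: [m³/(kg·s²)] · [kg] · [1/m²]
Adding exponents of each base unit: m: 1, s: -2
SI base units of gravitational acceleration: m/s²

Answer: m/s²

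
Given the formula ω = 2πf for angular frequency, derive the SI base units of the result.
Units of each symbol in ω = 2πf:
  f (frequency): 1/s
  The factor 2π is dimensionless.

Multiplying the contributions: [1/s]
Adding exponents of each base unit: s: -1
SI base units of angular frequency: 1/s

Answer: 1/s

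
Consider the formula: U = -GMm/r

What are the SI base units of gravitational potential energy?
Units of each symbol in U = -GMm/r:
  G (gravitational constant): m³/(kg·s²)
  M (mass): kg
  m (mass): kg
  r (distance): m  → in the denominator, contributes 1/m
  The minus sign does not affect the units.

Multiplying the contributions: [m³/(kg·s²)] · [kg] · [kg] · [1/m]
Adding exponents of each base unit: kg: 1, m: 2, s: -2
SI base units of gravitational potential energy: kg·m²/s²

Answer: kg·m²/s²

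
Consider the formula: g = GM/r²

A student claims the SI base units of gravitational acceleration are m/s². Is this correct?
Units of each symbol in g = GM/r²:
  G (gravitational constant): m³/(kg·s²)
  M (mass): kg
  r (distance): m  → to the power 2 in the denominator, contributes 1/m²

Multiplying the contributions: [m³/(kg·s²)] · [kg] · [1/m²]
Adding exponents of each base unit: m: 1, s: -2
SI base units of gravitational acceleration: m/s²

The claimed units m/s² match the derived units, so the claim is correct.

Answer: Yes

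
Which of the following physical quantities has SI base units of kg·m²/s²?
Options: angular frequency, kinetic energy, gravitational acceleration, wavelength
Checking the SI base units of each option:
  angular frequency (ω = 2πf): 1/s  ✗
  kinetic energy (E = ½mv²): kg·m²/s²  ✓ matches
  gravitational acceleration (g = GM/r²): m/s²  ✗
  wavelength (λ = v/f): m  ✗

Only kinetic energy has units kg·m²/s².

Answer: kinetic energy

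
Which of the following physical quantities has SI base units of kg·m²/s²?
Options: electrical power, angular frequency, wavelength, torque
Checking the SI base units of each option:
  electrical power (P = IV): kg·m²/s³  ✗
  angular frequency (ω = 2πf): 1/s  ✗
  wavelength (λ = v/f): m  ✗
  torque (τ = Fr): kg·m²/s²  ✓ matches

Only torque has units kg·m²/s².

Answer: torque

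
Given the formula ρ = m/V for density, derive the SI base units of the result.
Units of each symbol in ρ = m/V:
  m (mass): kg
  V (volume): m³  → in the denominator, contributes 1/m³

Multiplying the contributions: [kg] · [1/m³]
Adding exponents of each base unit: kg: 1, m: -3
SI base units of density: kg/m³

Answer: kg/m³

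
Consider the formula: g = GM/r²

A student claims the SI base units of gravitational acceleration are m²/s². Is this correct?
Units of each symbol in g = GM/r²:
  G (gravitational constant): m³/(kg·s²)
  M (mass): kg
  r (distance): m  → to the power 2 in the denominator, contributes 1/m²

Multiplying the contributions: [m³/(kg·s²)] · [kg] · [1/m²]
Adding exponents of each base unit: m: 1, s: -2
SI base units of gravitational acceleration: m/s²

The claimed units m²/s² (exponents m: 2, s: -2) do not match the derived units m/s² (exponents m: 1, s: -2), so the claim is incorrect.

Answer: No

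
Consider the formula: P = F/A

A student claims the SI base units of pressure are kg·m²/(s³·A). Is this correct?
Units of each symbol in P = F/A:
  F (force): kg·m/s²
  A (area): m²  → in the denominator, contributes 1/m²

Multiplying the contributions: [kg·m/s²] · [1/m²]
Adding exponents of each base unit: kg: 1, m: -1, s: -2
SI base units of pressure: kg/(m·s²)

The claimed units kg·m²/(s³·A) (exponents kg: 1, m: 2, s: -3, A: -1) do not match the derived units kg/(m·s²) (exponents kg: 1, m: -1, s: -2), so the claim is incorrect.

Answer: No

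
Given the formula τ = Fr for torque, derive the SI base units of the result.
Units of each symbol in τ = Fr:
  F (force): kg·m/s²
  r (lever arm): m

Multiplying the contributions: [kg·m/s²] · [m]
Adding exponents of each base unit: kg: 1, m: 2, s: -2
SI base units of torque: kg·m²/s²

Answer: kg·m²/s²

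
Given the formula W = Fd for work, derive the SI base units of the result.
Units of each symbol in W = Fd:
  F (force): kg·m/s²
  d (displacement): m

Multiplying the contributions: [kg·m/s²] · [m]
Adding exponents of each base unit: kg: 1, m: 2, s: -2
SI base units of work: kg·m²/s²

Answer: kg·m²/s²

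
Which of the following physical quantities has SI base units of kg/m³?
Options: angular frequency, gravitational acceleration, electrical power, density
Checking the SI base units of each option:
  angular frequency (ω = 2πf): 1/s  ✗
  gravitational acceleration (g = GM/r²): m/s²  ✗
  electrical power (P = IV): kg·m²/s³  ✗
  density (ρ = m/V): kg/m³  ✓ matches

Only density has units kg/m³.

Answer: density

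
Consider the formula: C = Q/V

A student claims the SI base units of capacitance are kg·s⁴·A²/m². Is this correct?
Units of each symbol in C = Q/V:
  Q (charge, in coulombs): s·A
  V (voltage, in volts): kg·m²/(s³·A)  → in the denominator, contributes s³·A/(kg·m²)

Multiplying the contributions: [s·A] · [s³·A/(kg·m²)]
Adding exponents of each base unit: kg: -1, m: -2, s: 4, A: 2
SI base units of capacitance: s⁴·A²/(kg·m²)

The claimed units kg·s⁴·A²/m² (exponents kg: 1, m: -2, s: 4, A: 2) do not match the derived units s⁴·A²/(kg·m²) (exponents kg: -1, m: -2, s: 4, A: 2), so the claim is incorrect.

Answer: No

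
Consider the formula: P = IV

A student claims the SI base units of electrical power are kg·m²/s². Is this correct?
Units of each symbol in P = IV:
  I (current): A
  V (voltage, in volts): kg·m²/(s³·A)

Multiplying the contributions: [A] · [kg·m²/(s³·A)]
Adding exponents of each base unit: kg: 1, m: 2, s: -3
SI base units of electrical power: kg·m²/s³

The claimed units kg·m²/s² (exponents kg: 1, m: 2, s: -2) do not match the derived units kg·m²/s³ (exponents kg: 1, m: 2, s: -3), so the claim is incorrect.

Answer: No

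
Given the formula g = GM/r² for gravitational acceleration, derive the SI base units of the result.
Units of each symbol in g = GM/r²:
  G (gravitational constant): m³/(kg·s²)
  M (mass): kg
  r (distance): m  → to the power 2 in the denominator, contributes 1/m²

Multiplying the contributions: [m³/(kg·s²)] · [kg] · [1/m²]
Adding exponents of each base unit: m: 1, s: -2
SI base units of gravitational acceleration: m/s²

Answer: m/s²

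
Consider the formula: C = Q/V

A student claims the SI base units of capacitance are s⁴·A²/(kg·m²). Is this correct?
Units of each symbol in C = Q/V:
  Q (charge, in coulombs): s·A
  V (voltage, in volts): kg·m²/(s³·A)  → in the denominator, contributes s³·A/(kg·m²)

Multiplying the contributions: [s·A] · [s³·A/(kg·m²)]
Adding exponents of each base unit: kg: -1, m: -2, s: 4, A: 2
SI base units of capacitance: s⁴·A²/(kg·m²)

The claimed units s⁴·A²/(kg·m²) match the derived units, so the claim is correct.

Answer: Yes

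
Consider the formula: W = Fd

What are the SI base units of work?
Units of each symbol in W = Fd:
  F (force): kg·m/s²
  d (displacement): m

Multiplying the contributions: [kg·m/s²] · [m]
Adding exponents of each base unit: kg: 1, m: 2, s: -2
SI base units of work: kg·m²/s²

Answer: kg·m²/s²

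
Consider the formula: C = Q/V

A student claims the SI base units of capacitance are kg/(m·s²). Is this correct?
Units of each symbol in C = Q/V:
  Q (charge, in coulombs): s·A
  V (voltage, in volts): kg·m²/(s³·A)  → in the denominator, contributes s³·A/(kg·m²)

Multiplying the contributions: [s·A] · [s³·A/(kg·m²)]
Adding exponents of each base unit: kg: -1, m: -2, s: 4, A: 2
SI base units of capacitance: s⁴·A²/(kg·m²)

The claimed units kg/(m·s²) (exponents kg: 1, m: -1, s: -2) do not match the derived units s⁴·A²/(kg·m²) (exponents kg: -1, m: -2, s: 4, A: 2), so the claim is incorrect.

Answer: No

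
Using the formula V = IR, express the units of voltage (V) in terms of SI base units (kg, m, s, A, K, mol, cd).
Units of each symbol in V = IR:
  I (current): A
  R (resistance, in ohms): kg·m²/(s³·A²)

Multiplying the contributions: [A] · [kg·m²/(s³·A²)]
Adding exponents of each base unit: kg: 1, m: 2, s: -3, A: -1
SI base units of voltage: kg·m²/(s³·A)

Answer: kg·m²/(s³·A)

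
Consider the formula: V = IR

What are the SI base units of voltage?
Units of each symbol in V = IR:
  I (current): A
  R (resistance, in ohms): kg·m²/(s³·A²)

Multiplying the contributions: [A] · [kg·m²/(s³·A²)]
Adding exponents of each base unit: kg: 1, m: 2, s: -3, A: -1
SI base units of voltage: kg·m²/(s³·A)

Answer: kg·m²/(s³·A)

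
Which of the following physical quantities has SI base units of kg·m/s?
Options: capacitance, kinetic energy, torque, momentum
Checking the SI base units of each option:
  capacitance (C = Q/V): s⁴·A²/(kg·m²)  ✗
  kinetic energy (E = ½mv²): kg·m²/s²  ✗
  torque (τ = Fr): kg·m²/s²  ✗
  momentum (p = mv): kg·m/s  ✓ matches

Only momentum has units kg·m/s.

Answer: momentum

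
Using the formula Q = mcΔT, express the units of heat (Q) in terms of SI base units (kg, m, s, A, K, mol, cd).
Units of each symbol in Q = mcΔT:
  m (mass): kg
  c (specific heat capacity, in J/(kg·K)): m²/(s²·K)
  ΔT (temperature change): K

Multiplying the contributions: [kg] · [m²/(s²·K)] · [K]
Adding exponents of each base unit: kg: 1, m: 2, s: -2
SI base units of heat: kg·m²/s²

Answer: kg·m²/s²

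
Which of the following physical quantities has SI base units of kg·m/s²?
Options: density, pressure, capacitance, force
Checking the SI base units of each option:
  density (ρ = m/V): kg/m³  ✗
  pressure (P = F/A): kg/(m·s²)  ✗
  capacitance (C = Q/V): s⁴·A²/(kg·m²)  ✗
  force (F = ma): kg·m/s²  ✓ matches

Only force has units kg·m/s².

Answer: force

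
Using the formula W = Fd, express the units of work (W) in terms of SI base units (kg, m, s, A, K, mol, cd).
Units of each symbol in W = Fd:
  F (force): kg·m/s²
  d (displacement): m

Multiplying the contributions: [kg·m/s²] · [m]
Adding exponents of each base unit: kg: 1, m: 2, s: -2
SI base units of work: kg·m²/s²

Answer: kg·m²/s²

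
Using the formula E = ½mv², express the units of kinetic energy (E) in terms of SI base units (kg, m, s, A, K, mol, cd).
Units of each symbol in E = ½mv²:
  m (mass): kg
  v (speed): m/s  → to the power 2, contributes m²/s²
  The factor ½ is dimensionless.

Multiplying the contributions: [kg] · [m²/s²]
Adding exponents of each base unit: kg: 1, m: 2, s: -2
SI base units of kinetic energy: kg·m²/s²

Answer: kg·m²/s²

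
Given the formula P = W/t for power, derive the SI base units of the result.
Units of each symbol in P = W/t:
  W (work): kg·m²/s²
  t (time): s  → in the denominator, contributes 1/s

Multiplying the contributions: [kg·m²/s²] · [1/s]
Adding exponents of each base unit: kg: 1, m: 2, s: -3
SI base units of power: kg·m²/s³

Answer: kg·m²/s³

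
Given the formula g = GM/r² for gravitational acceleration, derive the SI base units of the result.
Units of each symbol in g = GM/r²:
  G (gravitational constant): m³/(kg·s²)
  M (mass): kg
  r (distance): m  → to the power 2 in the denominator, contributes 1/m²

Multiplying the contributions: [m³/(kg·s²)] · [kg] · [1/m²]
Adding exponents of each base unit: m: 1, s: -2
SI base units of gravitational acceleration: m/s²

Answer: m/s²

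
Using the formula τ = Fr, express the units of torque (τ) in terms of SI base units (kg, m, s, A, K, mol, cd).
Units of each symbol in τ = Fr:
  F (force): kg·m/s²
  r (lever arm): m

Multiplying the contributions: [kg·m/s²] · [m]
Adding exponents of each base unit: kg: 1, m: 2, s: -2
SI base units of torque: kg·m²/s²

Answer: kg·m²/s²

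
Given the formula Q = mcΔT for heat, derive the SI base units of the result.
Units of each symbol in Q = mcΔT:
  m (mass): kg
  c (specific heat capacity, in J/(kg·K)): m²/(s²·K)
  ΔT (temperature change): K

Multiplying the contributions: [kg] · [m²/(s²·K)] · [K]
Adding exponents of each base unit: kg: 1, m: 2, s: -2
SI base units of heat: kg·m²/s²

Answer: kg·m²/s²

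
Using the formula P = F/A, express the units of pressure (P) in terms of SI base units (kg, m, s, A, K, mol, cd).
Units of each symbol in P = F/A:
  F (force): kg·m/s²
  A (area): m²  → in the denominator, contributes 1/m²

Multiplying the contributions: [kg·m/s²] · [1/m²]
Adding exponents of each base unit: kg: 1, m: -1, s: -2
SI base units of pressure: kg/(m·s²)

Answer: kg/(m·s²)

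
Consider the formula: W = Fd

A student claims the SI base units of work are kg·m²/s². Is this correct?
Units of each symbol in W = Fd:
  F (force): kg·m/s²
  d (displacement): m

Multiplying the contributions: [kg·m/s²] · [m]
Adding exponents of each base unit: kg: 1, m: 2, s: -2
SI base units of work: kg·m²/s²

The claimed units kg·m²/s² match the derived units, so the claim is correct.

Answer: Yes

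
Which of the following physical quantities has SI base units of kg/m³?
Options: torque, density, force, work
Checking the SI base units of each option:
  torque (τ = Fr): kg·m²/s²  ✗
  density (ρ = m/V): kg/m³  ✓ matches
  force (F = ma): kg·m/s²  ✗
  work (W = Fd): kg·m²/s²  ✗

Only density has units kg/m³.

Answer: density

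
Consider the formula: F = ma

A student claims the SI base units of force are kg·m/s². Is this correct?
Units of each symbol in F = ma:
  m (mass): kg
  a (acceleration): m/s²

Multiplying the contributions: [kg] · [m/s²]
Adding exponents of each base unit: kg: 1, m: 1, s: -2
SI base units of force: kg·m/s²

The claimed units kg·m/s² match the derived units, so the claim is correct.

Answer: Yes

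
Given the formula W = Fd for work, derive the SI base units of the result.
Units of each symbol in W = Fd:
  F (force): kg·m/s²
  d (displacement): m

Multiplying the contributions: [kg·m/s²] · [m]
Adding exponents of each base unit: kg: 1, m: 2, s: -2
SI base units of work: kg·m²/s²

Answer: kg·m²/s²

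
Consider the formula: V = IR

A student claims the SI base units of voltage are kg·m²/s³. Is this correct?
Units of each symbol in V = IR:
  I (current): A
  R (resistance, in ohms): kg·m²/(s³·A²)

Multiplying the contributions: [A] · [kg·m²/(s³·A²)]
Adding exponents of each base unit: kg: 1, m: 2, s: -3, A: -1
SI base units of voltage: kg·m²/(s³·A)

The claimed units kg·m²/s³ (exponents kg: 1, m: 2, s: -3) do not match the derived units kg·m²/(s³·A) (exponents kg: 1, m: 2, s: -3, A: -1), so the claim is incorrect.

Answer: No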